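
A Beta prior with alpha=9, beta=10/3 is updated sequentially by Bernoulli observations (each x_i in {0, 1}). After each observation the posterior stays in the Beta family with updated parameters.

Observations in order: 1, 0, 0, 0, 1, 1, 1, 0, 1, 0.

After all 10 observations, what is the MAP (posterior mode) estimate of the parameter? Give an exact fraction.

39/61

obs 1: x=1 → posterior Beta(10, 10/3)
obs 2: x=0 → posterior Beta(10, 13/3)
obs 3: x=0 → posterior Beta(10, 16/3)
obs 4: x=0 → posterior Beta(10, 19/3)
obs 5: x=1 → posterior Beta(11, 19/3)
obs 6: x=1 → posterior Beta(12, 19/3)
obs 7: x=1 → posterior Beta(13, 19/3)
obs 8: x=0 → posterior Beta(13, 22/3)
obs 9: x=1 → posterior Beta(14, 22/3)
obs 10: x=0 → posterior Beta(14, 25/3)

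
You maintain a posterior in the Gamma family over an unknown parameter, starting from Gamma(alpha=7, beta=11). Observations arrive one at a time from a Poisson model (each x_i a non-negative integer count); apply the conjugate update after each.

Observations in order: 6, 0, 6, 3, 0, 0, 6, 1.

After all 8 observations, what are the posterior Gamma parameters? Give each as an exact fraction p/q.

obs 1: x=6 → posterior Gamma(13, 12)
obs 2: x=0 → posterior Gamma(13, 13)
obs 3: x=6 → posterior Gamma(19, 14)
obs 4: x=3 → posterior Gamma(22, 15)
obs 5: x=0 → posterior Gamma(22, 16)
obs 6: x=0 → posterior Gamma(22, 17)
obs 7: x=6 → posterior Gamma(28, 18)
obs 8: x=1 → posterior Gamma(29, 19)

alpha=29, beta=19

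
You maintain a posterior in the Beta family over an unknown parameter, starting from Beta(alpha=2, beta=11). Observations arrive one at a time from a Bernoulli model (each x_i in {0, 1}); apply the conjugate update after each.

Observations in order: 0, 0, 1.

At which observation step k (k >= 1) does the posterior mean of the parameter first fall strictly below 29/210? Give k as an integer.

k = 2

obs 1: x=0 → posterior Beta(2, 12)
obs 2: x=0 → posterior Beta(2, 13)
obs 3: x=1 → posterior Beta(3, 13)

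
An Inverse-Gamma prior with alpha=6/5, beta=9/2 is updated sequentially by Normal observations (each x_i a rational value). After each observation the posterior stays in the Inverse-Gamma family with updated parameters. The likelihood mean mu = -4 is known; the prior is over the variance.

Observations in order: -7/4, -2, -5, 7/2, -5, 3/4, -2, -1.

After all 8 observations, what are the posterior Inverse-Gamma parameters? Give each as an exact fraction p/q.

obs 1: x=-7/4 → posterior Inverse-Gamma(17/10, 225/32)
obs 2: x=-2 → posterior Inverse-Gamma(11/5, 289/32)
obs 3: x=-5 → posterior Inverse-Gamma(27/10, 305/32)
obs 4: x=7/2 → posterior Inverse-Gamma(16/5, 1205/32)
obs 5: x=-5 → posterior Inverse-Gamma(37/10, 1221/32)
obs 6: x=3/4 → posterior Inverse-Gamma(21/5, 791/16)
obs 7: x=-2 → posterior Inverse-Gamma(47/10, 823/16)
obs 8: x=-1 → posterior Inverse-Gamma(26/5, 895/16)

alpha=26/5, beta=895/16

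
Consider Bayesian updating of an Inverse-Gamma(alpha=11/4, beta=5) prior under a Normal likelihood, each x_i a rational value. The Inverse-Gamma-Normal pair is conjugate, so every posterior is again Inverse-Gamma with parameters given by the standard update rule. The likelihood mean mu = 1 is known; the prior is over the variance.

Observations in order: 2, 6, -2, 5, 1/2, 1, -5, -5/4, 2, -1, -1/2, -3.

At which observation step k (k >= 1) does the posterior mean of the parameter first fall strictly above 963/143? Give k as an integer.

obs 1: x=2 → posterior Inverse-Gamma(13/4, 11/2)
obs 2: x=6 → posterior Inverse-Gamma(15/4, 18)
obs 3: x=-2 → posterior Inverse-Gamma(17/4, 45/2)
obs 4: x=5 → posterior Inverse-Gamma(19/4, 61/2)
obs 5: x=1/2 → posterior Inverse-Gamma(21/4, 245/8)
obs 6: x=1 → posterior Inverse-Gamma(23/4, 245/8)
obs 7: x=-5 → posterior Inverse-Gamma(25/4, 389/8)
obs 8: x=-5/4 → posterior Inverse-Gamma(27/4, 1637/32)
obs 9: x=2 → posterior Inverse-Gamma(29/4, 1653/32)
obs 10: x=-1 → posterior Inverse-Gamma(31/4, 1717/32)
obs 11: x=-1/2 → posterior Inverse-Gamma(33/4, 1753/32)
obs 12: x=-3 → posterior Inverse-Gamma(35/4, 2009/32)

k = 3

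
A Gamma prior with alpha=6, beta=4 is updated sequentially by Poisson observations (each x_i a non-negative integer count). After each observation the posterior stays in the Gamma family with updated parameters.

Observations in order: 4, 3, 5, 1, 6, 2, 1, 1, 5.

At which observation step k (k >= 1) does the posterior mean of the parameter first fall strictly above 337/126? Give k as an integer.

k = 5

obs 1: x=4 → posterior Gamma(10, 5)
obs 2: x=3 → posterior Gamma(13, 6)
obs 3: x=5 → posterior Gamma(18, 7)
obs 4: x=1 → posterior Gamma(19, 8)
obs 5: x=6 → posterior Gamma(25, 9)
obs 6: x=2 → posterior Gamma(27, 10)
obs 7: x=1 → posterior Gamma(28, 11)
obs 8: x=1 → posterior Gamma(29, 12)
obs 9: x=5 → posterior Gamma(34, 13)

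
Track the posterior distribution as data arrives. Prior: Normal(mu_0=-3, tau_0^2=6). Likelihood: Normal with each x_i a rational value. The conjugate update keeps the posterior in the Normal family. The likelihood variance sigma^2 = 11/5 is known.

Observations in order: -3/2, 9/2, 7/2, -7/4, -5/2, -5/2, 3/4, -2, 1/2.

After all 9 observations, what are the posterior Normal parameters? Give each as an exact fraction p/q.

mu_0=-63/281, tau_0^2=66/281

obs 1: x=-3/2 → posterior Normal(-78/41, 66/41)
obs 2: x=9/2 → posterior Normal(57/71, 66/71)
obs 3: x=7/2 → posterior Normal(162/101, 66/101)
obs 4: x=-7/4 → posterior Normal(219/262, 66/131)
obs 5: x=-5/2 → posterior Normal(3/14, 66/161)
obs 6: x=-5/2 → posterior Normal(-81/382, 66/191)
obs 7: x=3/4 → posterior Normal(-18/221, 66/221)
obs 8: x=-2 → posterior Normal(-78/251, 66/251)
obs 9: x=1/2 → posterior Normal(-63/281, 66/281)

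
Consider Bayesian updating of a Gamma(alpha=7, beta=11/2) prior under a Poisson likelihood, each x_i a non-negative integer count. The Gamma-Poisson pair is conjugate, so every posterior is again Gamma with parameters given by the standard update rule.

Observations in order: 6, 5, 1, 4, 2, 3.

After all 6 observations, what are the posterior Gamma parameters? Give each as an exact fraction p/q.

obs 1: x=6 → posterior Gamma(13, 13/2)
obs 2: x=5 → posterior Gamma(18, 15/2)
obs 3: x=1 → posterior Gamma(19, 17/2)
obs 4: x=4 → posterior Gamma(23, 19/2)
obs 5: x=2 → posterior Gamma(25, 21/2)
obs 6: x=3 → posterior Gamma(28, 23/2)

alpha=28, beta=23/2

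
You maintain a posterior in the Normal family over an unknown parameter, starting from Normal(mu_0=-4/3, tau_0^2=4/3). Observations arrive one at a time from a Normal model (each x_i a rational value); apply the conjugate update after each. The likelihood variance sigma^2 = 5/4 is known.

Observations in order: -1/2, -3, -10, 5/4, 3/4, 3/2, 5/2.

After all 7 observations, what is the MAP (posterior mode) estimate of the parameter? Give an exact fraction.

-140/127

obs 1: x=-1/2 → posterior Normal(-28/31, 20/31)
obs 2: x=-3 → posterior Normal(-76/47, 20/47)
obs 3: x=-10 → posterior Normal(-236/63, 20/63)
obs 4: x=5/4 → posterior Normal(-216/79, 20/79)
obs 5: x=3/4 → posterior Normal(-204/95, 4/19)
obs 6: x=3/2 → posterior Normal(-60/37, 20/111)
obs 7: x=5/2 → posterior Normal(-140/127, 20/127)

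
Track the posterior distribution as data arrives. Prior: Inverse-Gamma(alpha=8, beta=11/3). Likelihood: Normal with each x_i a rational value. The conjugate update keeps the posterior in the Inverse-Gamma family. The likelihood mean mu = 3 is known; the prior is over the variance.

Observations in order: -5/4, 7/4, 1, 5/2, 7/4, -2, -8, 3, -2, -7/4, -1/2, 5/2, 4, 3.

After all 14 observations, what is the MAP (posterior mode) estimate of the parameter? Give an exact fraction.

obs 1: x=-5/4 → posterior Inverse-Gamma(17/2, 1219/96)
obs 2: x=7/4 → posterior Inverse-Gamma(9, 647/48)
obs 3: x=1 → posterior Inverse-Gamma(19/2, 743/48)
obs 4: x=5/2 → posterior Inverse-Gamma(10, 749/48)
obs 5: x=7/4 → posterior Inverse-Gamma(21/2, 1573/96)
obs 6: x=-2 → posterior Inverse-Gamma(11, 2773/96)
obs 7: x=-8 → posterior Inverse-Gamma(23/2, 8581/96)
obs 8: x=3 → posterior Inverse-Gamma(12, 8581/96)
obs 9: x=-2 → posterior Inverse-Gamma(25/2, 9781/96)
obs 10: x=-7/4 → posterior Inverse-Gamma(13, 679/6)
obs 11: x=-1/2 → posterior Inverse-Gamma(27/2, 2863/24)
obs 12: x=5/2 → posterior Inverse-Gamma(14, 1433/12)
obs 13: x=4 → posterior Inverse-Gamma(29/2, 1439/12)
obs 14: x=3 → posterior Inverse-Gamma(15, 1439/12)

1439/192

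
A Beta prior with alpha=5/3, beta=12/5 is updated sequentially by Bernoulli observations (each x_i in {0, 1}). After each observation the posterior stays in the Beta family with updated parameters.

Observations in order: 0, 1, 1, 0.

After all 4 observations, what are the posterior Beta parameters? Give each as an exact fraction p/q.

obs 1: x=0 → posterior Beta(5/3, 17/5)
obs 2: x=1 → posterior Beta(8/3, 17/5)
obs 3: x=1 → posterior Beta(11/3, 17/5)
obs 4: x=0 → posterior Beta(11/3, 22/5)

alpha=11/3, beta=22/5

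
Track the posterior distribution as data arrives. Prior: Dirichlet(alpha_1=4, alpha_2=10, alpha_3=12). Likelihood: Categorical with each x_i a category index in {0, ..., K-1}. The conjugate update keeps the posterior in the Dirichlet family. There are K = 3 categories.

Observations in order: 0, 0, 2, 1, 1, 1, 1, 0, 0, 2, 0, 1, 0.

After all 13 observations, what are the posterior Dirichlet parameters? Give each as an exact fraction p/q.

alpha_1=10, alpha_2=15, alpha_3=14

obs 1: x=0 → posterior Dirichlet(5, 10, 12)
obs 2: x=0 → posterior Dirichlet(6, 10, 12)
obs 3: x=2 → posterior Dirichlet(6, 10, 13)
obs 4: x=1 → posterior Dirichlet(6, 11, 13)
obs 5: x=1 → posterior Dirichlet(6, 12, 13)
obs 6: x=1 → posterior Dirichlet(6, 13, 13)
obs 7: x=1 → posterior Dirichlet(6, 14, 13)
obs 8: x=0 → posterior Dirichlet(7, 14, 13)
obs 9: x=0 → posterior Dirichlet(8, 14, 13)
obs 10: x=2 → posterior Dirichlet(8, 14, 14)
obs 11: x=0 → posterior Dirichlet(9, 14, 14)
obs 12: x=1 → posterior Dirichlet(9, 15, 14)
obs 13: x=0 → posterior Dirichlet(10, 15, 14)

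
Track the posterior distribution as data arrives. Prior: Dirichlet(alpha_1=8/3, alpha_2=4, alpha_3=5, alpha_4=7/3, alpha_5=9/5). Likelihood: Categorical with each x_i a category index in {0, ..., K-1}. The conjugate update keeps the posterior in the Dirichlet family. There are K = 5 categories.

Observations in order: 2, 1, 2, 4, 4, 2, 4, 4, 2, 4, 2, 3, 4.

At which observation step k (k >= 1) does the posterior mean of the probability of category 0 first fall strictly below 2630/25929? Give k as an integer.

obs 1: x=2 → posterior Dirichlet(8/3, 4, 6, 7/3, 9/5)
obs 2: x=1 → posterior Dirichlet(8/3, 5, 6, 7/3, 9/5)
obs 3: x=2 → posterior Dirichlet(8/3, 5, 7, 7/3, 9/5)
obs 4: x=4 → posterior Dirichlet(8/3, 5, 7, 7/3, 14/5)
obs 5: x=4 → posterior Dirichlet(8/3, 5, 7, 7/3, 19/5)
obs 6: x=2 → posterior Dirichlet(8/3, 5, 8, 7/3, 19/5)
obs 7: x=4 → posterior Dirichlet(8/3, 5, 8, 7/3, 24/5)
obs 8: x=4 → posterior Dirichlet(8/3, 5, 8, 7/3, 29/5)
obs 9: x=2 → posterior Dirichlet(8/3, 5, 9, 7/3, 29/5)
obs 10: x=4 → posterior Dirichlet(8/3, 5, 9, 7/3, 34/5)
obs 11: x=2 → posterior Dirichlet(8/3, 5, 10, 7/3, 34/5)
obs 12: x=3 → posterior Dirichlet(8/3, 5, 10, 10/3, 34/5)
obs 13: x=4 → posterior Dirichlet(8/3, 5, 10, 10/3, 39/5)

k = 11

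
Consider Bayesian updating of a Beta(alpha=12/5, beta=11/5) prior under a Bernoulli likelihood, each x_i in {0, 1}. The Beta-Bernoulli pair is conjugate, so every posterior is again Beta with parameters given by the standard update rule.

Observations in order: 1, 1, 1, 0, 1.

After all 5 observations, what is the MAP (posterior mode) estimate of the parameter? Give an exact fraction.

obs 1: x=1 → posterior Beta(17/5, 11/5)
obs 2: x=1 → posterior Beta(22/5, 11/5)
obs 3: x=1 → posterior Beta(27/5, 11/5)
obs 4: x=0 → posterior Beta(27/5, 16/5)
obs 5: x=1 → posterior Beta(32/5, 16/5)

27/38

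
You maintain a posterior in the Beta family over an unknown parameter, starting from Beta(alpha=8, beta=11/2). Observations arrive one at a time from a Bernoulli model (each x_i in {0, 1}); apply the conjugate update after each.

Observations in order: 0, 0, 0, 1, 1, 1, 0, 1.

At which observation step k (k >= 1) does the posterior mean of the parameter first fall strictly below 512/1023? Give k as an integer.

obs 1: x=0 → posterior Beta(8, 13/2)
obs 2: x=0 → posterior Beta(8, 15/2)
obs 3: x=0 → posterior Beta(8, 17/2)
obs 4: x=1 → posterior Beta(9, 17/2)
obs 5: x=1 → posterior Beta(10, 17/2)
obs 6: x=1 → posterior Beta(11, 17/2)
obs 7: x=0 → posterior Beta(11, 19/2)
obs 8: x=1 → posterior Beta(12, 19/2)

k = 3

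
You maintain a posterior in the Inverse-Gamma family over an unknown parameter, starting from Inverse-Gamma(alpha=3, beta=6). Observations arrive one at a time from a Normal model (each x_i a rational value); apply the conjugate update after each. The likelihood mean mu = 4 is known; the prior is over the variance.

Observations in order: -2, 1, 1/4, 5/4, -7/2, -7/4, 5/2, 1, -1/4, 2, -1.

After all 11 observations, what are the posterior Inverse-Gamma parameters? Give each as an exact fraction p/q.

obs 1: x=-2 → posterior Inverse-Gamma(7/2, 24)
obs 2: x=1 → posterior Inverse-Gamma(4, 57/2)
obs 3: x=1/4 → posterior Inverse-Gamma(9/2, 1137/32)
obs 4: x=5/4 → posterior Inverse-Gamma(5, 629/16)
obs 5: x=-7/2 → posterior Inverse-Gamma(11/2, 1079/16)
obs 6: x=-7/4 → posterior Inverse-Gamma(6, 2687/32)
obs 7: x=5/2 → posterior Inverse-Gamma(13/2, 2723/32)
obs 8: x=1 → posterior Inverse-Gamma(7, 2867/32)
obs 9: x=-1/4 → posterior Inverse-Gamma(15/2, 789/8)
obs 10: x=2 → posterior Inverse-Gamma(8, 805/8)
obs 11: x=-1 → posterior Inverse-Gamma(17/2, 905/8)

alpha=17/2, beta=905/8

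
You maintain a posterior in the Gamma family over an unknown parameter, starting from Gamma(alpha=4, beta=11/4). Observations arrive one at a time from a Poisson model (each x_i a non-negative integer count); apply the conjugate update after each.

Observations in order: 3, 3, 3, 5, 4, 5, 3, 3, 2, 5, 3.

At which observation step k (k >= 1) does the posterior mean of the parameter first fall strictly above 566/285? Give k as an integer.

obs 1: x=3 → posterior Gamma(7, 15/4)
obs 2: x=3 → posterior Gamma(10, 19/4)
obs 3: x=3 → posterior Gamma(13, 23/4)
obs 4: x=5 → posterior Gamma(18, 27/4)
obs 5: x=4 → posterior Gamma(22, 31/4)
obs 6: x=5 → posterior Gamma(27, 35/4)
obs 7: x=3 → posterior Gamma(30, 39/4)
obs 8: x=3 → posterior Gamma(33, 43/4)
obs 9: x=2 → posterior Gamma(35, 47/4)
obs 10: x=5 → posterior Gamma(40, 51/4)
obs 11: x=3 → posterior Gamma(43, 55/4)

k = 2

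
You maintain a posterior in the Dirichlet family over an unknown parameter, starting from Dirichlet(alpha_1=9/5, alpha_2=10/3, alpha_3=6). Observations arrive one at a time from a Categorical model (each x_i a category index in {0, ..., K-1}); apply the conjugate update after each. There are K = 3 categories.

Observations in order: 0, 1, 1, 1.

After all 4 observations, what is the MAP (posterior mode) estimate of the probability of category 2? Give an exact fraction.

obs 1: x=0 → posterior Dirichlet(14/5, 10/3, 6)
obs 2: x=1 → posterior Dirichlet(14/5, 13/3, 6)
obs 3: x=1 → posterior Dirichlet(14/5, 16/3, 6)
obs 4: x=1 → posterior Dirichlet(14/5, 19/3, 6)

75/182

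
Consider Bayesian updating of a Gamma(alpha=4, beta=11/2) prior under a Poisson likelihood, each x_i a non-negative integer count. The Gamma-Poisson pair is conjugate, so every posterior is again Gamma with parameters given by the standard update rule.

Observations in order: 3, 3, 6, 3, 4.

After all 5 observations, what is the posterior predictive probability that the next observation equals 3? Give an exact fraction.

2061264700086574633543260695728800/11045767571919545466173812409689943

obs 1: x=3 → posterior Gamma(7, 13/2)
obs 2: x=3 → posterior Gamma(10, 15/2)
obs 3: x=6 → posterior Gamma(16, 17/2)
obs 4: x=3 → posterior Gamma(19, 19/2)
obs 5: x=4 → posterior Gamma(23, 21/2)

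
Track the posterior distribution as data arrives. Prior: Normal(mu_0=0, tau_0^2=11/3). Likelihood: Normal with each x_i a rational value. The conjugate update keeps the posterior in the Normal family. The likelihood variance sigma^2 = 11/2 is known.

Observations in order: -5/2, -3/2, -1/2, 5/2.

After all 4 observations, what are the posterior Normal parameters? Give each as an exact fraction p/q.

obs 1: x=-5/2 → posterior Normal(-1, 11/5)
obs 2: x=-3/2 → posterior Normal(-8/7, 11/7)
obs 3: x=-1/2 → posterior Normal(-1, 11/9)
obs 4: x=5/2 → posterior Normal(-4/11, 1)

mu_0=-4/11, tau_0^2=1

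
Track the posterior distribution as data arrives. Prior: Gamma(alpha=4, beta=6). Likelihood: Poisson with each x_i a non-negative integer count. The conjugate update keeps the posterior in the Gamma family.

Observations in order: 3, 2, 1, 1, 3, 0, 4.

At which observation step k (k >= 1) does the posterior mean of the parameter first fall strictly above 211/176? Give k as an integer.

obs 1: x=3 → posterior Gamma(7, 7)
obs 2: x=2 → posterior Gamma(9, 8)
obs 3: x=1 → posterior Gamma(10, 9)
obs 4: x=1 → posterior Gamma(11, 10)
obs 5: x=3 → posterior Gamma(14, 11)
obs 6: x=0 → posterior Gamma(14, 12)
obs 7: x=4 → posterior Gamma(18, 13)

k = 5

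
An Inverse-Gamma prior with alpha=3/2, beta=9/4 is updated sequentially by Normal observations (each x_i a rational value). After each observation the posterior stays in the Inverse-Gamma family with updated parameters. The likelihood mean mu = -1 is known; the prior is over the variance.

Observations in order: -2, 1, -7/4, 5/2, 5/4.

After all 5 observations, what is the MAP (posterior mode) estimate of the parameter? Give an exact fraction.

obs 1: x=-2 → posterior Inverse-Gamma(2, 11/4)
obs 2: x=1 → posterior Inverse-Gamma(5/2, 19/4)
obs 3: x=-7/4 → posterior Inverse-Gamma(3, 161/32)
obs 4: x=5/2 → posterior Inverse-Gamma(7/2, 357/32)
obs 5: x=5/4 → posterior Inverse-Gamma(4, 219/16)

219/80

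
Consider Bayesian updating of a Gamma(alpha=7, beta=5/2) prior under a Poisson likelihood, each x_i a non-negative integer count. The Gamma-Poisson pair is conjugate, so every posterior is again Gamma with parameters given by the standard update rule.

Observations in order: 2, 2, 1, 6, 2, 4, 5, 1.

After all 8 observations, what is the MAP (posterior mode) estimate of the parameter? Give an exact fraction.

58/21

obs 1: x=2 → posterior Gamma(9, 7/2)
obs 2: x=2 → posterior Gamma(11, 9/2)
obs 3: x=1 → posterior Gamma(12, 11/2)
obs 4: x=6 → posterior Gamma(18, 13/2)
obs 5: x=2 → posterior Gamma(20, 15/2)
obs 6: x=4 → posterior Gamma(24, 17/2)
obs 7: x=5 → posterior Gamma(29, 19/2)
obs 8: x=1 → posterior Gamma(30, 21/2)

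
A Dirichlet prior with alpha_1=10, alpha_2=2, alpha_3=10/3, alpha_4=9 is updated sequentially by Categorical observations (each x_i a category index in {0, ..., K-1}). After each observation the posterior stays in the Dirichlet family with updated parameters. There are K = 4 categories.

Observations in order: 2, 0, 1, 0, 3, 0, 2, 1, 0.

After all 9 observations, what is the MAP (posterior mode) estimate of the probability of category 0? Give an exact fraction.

39/88

obs 1: x=2 → posterior Dirichlet(10, 2, 13/3, 9)
obs 2: x=0 → posterior Dirichlet(11, 2, 13/3, 9)
obs 3: x=1 → posterior Dirichlet(11, 3, 13/3, 9)
obs 4: x=0 → posterior Dirichlet(12, 3, 13/3, 9)
obs 5: x=3 → posterior Dirichlet(12, 3, 13/3, 10)
obs 6: x=0 → posterior Dirichlet(13, 3, 13/3, 10)
obs 7: x=2 → posterior Dirichlet(13, 3, 16/3, 10)
obs 8: x=1 → posterior Dirichlet(13, 4, 16/3, 10)
obs 9: x=0 → posterior Dirichlet(14, 4, 16/3, 10)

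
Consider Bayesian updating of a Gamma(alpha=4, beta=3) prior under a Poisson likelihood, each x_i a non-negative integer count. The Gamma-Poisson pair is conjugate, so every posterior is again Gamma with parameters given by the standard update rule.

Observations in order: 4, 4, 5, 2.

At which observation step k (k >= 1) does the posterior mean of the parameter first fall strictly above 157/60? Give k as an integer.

obs 1: x=4 → posterior Gamma(8, 4)
obs 2: x=4 → posterior Gamma(12, 5)
obs 3: x=5 → posterior Gamma(17, 6)
obs 4: x=2 → posterior Gamma(19, 7)

k = 3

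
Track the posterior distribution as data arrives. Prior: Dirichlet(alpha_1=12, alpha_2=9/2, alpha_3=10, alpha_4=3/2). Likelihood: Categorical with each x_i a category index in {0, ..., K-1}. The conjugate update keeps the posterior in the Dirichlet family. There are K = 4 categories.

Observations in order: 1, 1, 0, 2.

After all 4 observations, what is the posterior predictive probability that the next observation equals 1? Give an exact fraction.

obs 1: x=1 → posterior Dirichlet(12, 11/2, 10, 3/2)
obs 2: x=1 → posterior Dirichlet(12, 13/2, 10, 3/2)
obs 3: x=0 → posterior Dirichlet(13, 13/2, 10, 3/2)
obs 4: x=2 → posterior Dirichlet(13, 13/2, 11, 3/2)

13/64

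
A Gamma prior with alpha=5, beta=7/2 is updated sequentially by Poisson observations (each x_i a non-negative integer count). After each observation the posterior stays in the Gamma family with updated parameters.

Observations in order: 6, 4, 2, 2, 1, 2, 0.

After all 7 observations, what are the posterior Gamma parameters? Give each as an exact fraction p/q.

obs 1: x=6 → posterior Gamma(11, 9/2)
obs 2: x=4 → posterior Gamma(15, 11/2)
obs 3: x=2 → posterior Gamma(17, 13/2)
obs 4: x=2 → posterior Gamma(19, 15/2)
obs 5: x=1 → posterior Gamma(20, 17/2)
obs 6: x=2 → posterior Gamma(22, 19/2)
obs 7: x=0 → posterior Gamma(22, 21/2)

alpha=22, beta=21/2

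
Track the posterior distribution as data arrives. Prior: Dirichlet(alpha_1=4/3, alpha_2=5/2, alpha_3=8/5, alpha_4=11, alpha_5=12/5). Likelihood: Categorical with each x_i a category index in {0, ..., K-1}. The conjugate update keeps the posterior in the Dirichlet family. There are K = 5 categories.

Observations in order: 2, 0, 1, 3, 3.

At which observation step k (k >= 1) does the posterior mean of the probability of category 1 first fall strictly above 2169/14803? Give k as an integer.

obs 1: x=2 → posterior Dirichlet(4/3, 5/2, 13/5, 11, 12/5)
obs 2: x=0 → posterior Dirichlet(7/3, 5/2, 13/5, 11, 12/5)
obs 3: x=1 → posterior Dirichlet(7/3, 7/2, 13/5, 11, 12/5)
obs 4: x=3 → posterior Dirichlet(7/3, 7/2, 13/5, 12, 12/5)
obs 5: x=3 → posterior Dirichlet(7/3, 7/2, 13/5, 13, 12/5)

k = 3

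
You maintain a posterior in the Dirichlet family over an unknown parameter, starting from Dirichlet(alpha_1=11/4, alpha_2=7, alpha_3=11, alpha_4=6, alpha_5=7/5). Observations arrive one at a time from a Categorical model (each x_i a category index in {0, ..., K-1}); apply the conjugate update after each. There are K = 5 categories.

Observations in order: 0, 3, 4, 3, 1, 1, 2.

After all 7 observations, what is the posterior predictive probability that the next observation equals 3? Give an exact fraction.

160/703

obs 1: x=0 → posterior Dirichlet(15/4, 7, 11, 6, 7/5)
obs 2: x=3 → posterior Dirichlet(15/4, 7, 11, 7, 7/5)
obs 3: x=4 → posterior Dirichlet(15/4, 7, 11, 7, 12/5)
obs 4: x=3 → posterior Dirichlet(15/4, 7, 11, 8, 12/5)
obs 5: x=1 → posterior Dirichlet(15/4, 8, 11, 8, 12/5)
obs 6: x=1 → posterior Dirichlet(15/4, 9, 11, 8, 12/5)
obs 7: x=2 → posterior Dirichlet(15/4, 9, 12, 8, 12/5)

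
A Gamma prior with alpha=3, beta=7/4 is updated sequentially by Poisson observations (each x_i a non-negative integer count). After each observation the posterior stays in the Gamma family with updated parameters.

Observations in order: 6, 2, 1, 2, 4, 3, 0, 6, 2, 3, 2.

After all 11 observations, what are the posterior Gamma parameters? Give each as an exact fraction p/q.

obs 1: x=6 → posterior Gamma(9, 11/4)
obs 2: x=2 → posterior Gamma(11, 15/4)
obs 3: x=1 → posterior Gamma(12, 19/4)
obs 4: x=2 → posterior Gamma(14, 23/4)
obs 5: x=4 → posterior Gamma(18, 27/4)
obs 6: x=3 → posterior Gamma(21, 31/4)
obs 7: x=0 → posterior Gamma(21, 35/4)
obs 8: x=6 → posterior Gamma(27, 39/4)
obs 9: x=2 → posterior Gamma(29, 43/4)
obs 10: x=3 → posterior Gamma(32, 47/4)
obs 11: x=2 → posterior Gamma(34, 51/4)

alpha=34, beta=51/4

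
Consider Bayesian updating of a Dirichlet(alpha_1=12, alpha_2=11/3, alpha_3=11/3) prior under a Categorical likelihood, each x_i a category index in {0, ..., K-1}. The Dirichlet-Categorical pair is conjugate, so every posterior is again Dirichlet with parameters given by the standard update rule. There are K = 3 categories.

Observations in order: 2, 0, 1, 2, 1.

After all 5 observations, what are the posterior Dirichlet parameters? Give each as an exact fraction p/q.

obs 1: x=2 → posterior Dirichlet(12, 11/3, 14/3)
obs 2: x=0 → posterior Dirichlet(13, 11/3, 14/3)
obs 3: x=1 → posterior Dirichlet(13, 14/3, 14/3)
obs 4: x=2 → posterior Dirichlet(13, 14/3, 17/3)
obs 5: x=1 → posterior Dirichlet(13, 17/3, 17/3)

alpha_1=13, alpha_2=17/3, alpha_3=17/3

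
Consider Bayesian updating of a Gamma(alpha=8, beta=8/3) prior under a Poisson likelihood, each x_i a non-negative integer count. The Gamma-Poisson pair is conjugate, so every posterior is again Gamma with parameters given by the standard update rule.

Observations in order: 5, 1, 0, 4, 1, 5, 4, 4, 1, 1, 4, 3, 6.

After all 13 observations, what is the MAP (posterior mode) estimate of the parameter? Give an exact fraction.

obs 1: x=5 → posterior Gamma(13, 11/3)
obs 2: x=1 → posterior Gamma(14, 14/3)
obs 3: x=0 → posterior Gamma(14, 17/3)
obs 4: x=4 → posterior Gamma(18, 20/3)
obs 5: x=1 → posterior Gamma(19, 23/3)
obs 6: x=5 → posterior Gamma(24, 26/3)
obs 7: x=4 → posterior Gamma(28, 29/3)
obs 8: x=4 → posterior Gamma(32, 32/3)
obs 9: x=1 → posterior Gamma(33, 35/3)
obs 10: x=1 → posterior Gamma(34, 38/3)
obs 11: x=4 → posterior Gamma(38, 41/3)
obs 12: x=3 → posterior Gamma(41, 44/3)
obs 13: x=6 → posterior Gamma(47, 47/3)

138/47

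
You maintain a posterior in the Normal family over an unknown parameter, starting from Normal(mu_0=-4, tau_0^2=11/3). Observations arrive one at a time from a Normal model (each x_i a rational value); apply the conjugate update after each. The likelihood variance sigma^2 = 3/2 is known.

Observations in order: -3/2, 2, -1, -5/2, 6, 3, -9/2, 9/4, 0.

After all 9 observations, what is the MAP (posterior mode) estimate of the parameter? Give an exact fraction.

obs 1: x=-3/2 → posterior Normal(-69/31, 33/31)
obs 2: x=2 → posterior Normal(-25/53, 33/53)
obs 3: x=-1 → posterior Normal(-47/75, 11/25)
obs 4: x=-5/2 → posterior Normal(-102/97, 33/97)
obs 5: x=6 → posterior Normal(30/119, 33/119)
obs 6: x=3 → posterior Normal(32/47, 11/47)
obs 7: x=-9/2 → posterior Normal(-3/163, 33/163)
obs 8: x=9/4 → posterior Normal(93/370, 33/185)
obs 9: x=0 → posterior Normal(31/138, 11/69)

31/138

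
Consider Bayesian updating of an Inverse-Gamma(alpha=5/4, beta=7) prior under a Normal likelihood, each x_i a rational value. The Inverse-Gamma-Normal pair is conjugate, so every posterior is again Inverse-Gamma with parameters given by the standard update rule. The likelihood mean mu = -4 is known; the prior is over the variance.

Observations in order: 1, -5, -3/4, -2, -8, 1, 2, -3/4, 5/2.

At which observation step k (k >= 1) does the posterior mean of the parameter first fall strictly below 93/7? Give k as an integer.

k = 4

obs 1: x=1 → posterior Inverse-Gamma(7/4, 39/2)
obs 2: x=-5 → posterior Inverse-Gamma(9/4, 20)
obs 3: x=-3/4 → posterior Inverse-Gamma(11/4, 809/32)
obs 4: x=-2 → posterior Inverse-Gamma(13/4, 873/32)
obs 5: x=-8 → posterior Inverse-Gamma(15/4, 1129/32)
obs 6: x=1 → posterior Inverse-Gamma(17/4, 1529/32)
obs 7: x=2 → posterior Inverse-Gamma(19/4, 2105/32)
obs 8: x=-3/4 → posterior Inverse-Gamma(21/4, 1137/16)
obs 9: x=5/2 → posterior Inverse-Gamma(23/4, 1475/16)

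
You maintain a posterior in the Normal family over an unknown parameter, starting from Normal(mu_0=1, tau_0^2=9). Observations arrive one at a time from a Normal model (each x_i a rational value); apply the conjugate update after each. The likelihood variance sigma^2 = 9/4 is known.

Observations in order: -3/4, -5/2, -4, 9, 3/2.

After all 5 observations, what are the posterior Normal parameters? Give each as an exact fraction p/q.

mu_0=2/3, tau_0^2=3/7

obs 1: x=-3/4 → posterior Normal(-2/5, 9/5)
obs 2: x=-5/2 → posterior Normal(-4/3, 1)
obs 3: x=-4 → posterior Normal(-28/13, 9/13)
obs 4: x=9 → posterior Normal(8/17, 9/17)
obs 5: x=3/2 → posterior Normal(2/3, 3/7)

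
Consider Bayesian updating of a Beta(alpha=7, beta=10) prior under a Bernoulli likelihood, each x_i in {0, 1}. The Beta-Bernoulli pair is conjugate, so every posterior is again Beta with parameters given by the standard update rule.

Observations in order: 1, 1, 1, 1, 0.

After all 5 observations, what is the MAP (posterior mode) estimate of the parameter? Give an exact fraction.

1/2

obs 1: x=1 → posterior Beta(8, 10)
obs 2: x=1 → posterior Beta(9, 10)
obs 3: x=1 → posterior Beta(10, 10)
obs 4: x=1 → posterior Beta(11, 10)
obs 5: x=0 → posterior Beta(11, 11)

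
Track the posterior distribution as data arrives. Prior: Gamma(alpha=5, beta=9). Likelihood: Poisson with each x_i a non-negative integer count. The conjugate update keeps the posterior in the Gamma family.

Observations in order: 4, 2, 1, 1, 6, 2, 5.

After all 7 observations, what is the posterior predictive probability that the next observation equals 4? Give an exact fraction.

obs 1: x=4 → posterior Gamma(9, 10)
obs 2: x=2 → posterior Gamma(11, 11)
obs 3: x=1 → posterior Gamma(12, 12)
obs 4: x=1 → posterior Gamma(13, 13)
obs 5: x=6 → posterior Gamma(19, 14)
obs 6: x=2 → posterior Gamma(21, 15)
obs 7: x=5 → posterior Gamma(26, 16)

481727510496330824239171165294166016/8193465725814765556554001028792218849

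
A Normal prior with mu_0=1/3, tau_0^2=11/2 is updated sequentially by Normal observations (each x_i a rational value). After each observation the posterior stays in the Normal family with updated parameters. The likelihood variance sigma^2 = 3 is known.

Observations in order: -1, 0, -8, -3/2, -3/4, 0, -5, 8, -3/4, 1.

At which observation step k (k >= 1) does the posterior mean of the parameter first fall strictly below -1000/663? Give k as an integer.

obs 1: x=-1 → posterior Normal(-9/17, 33/17)
obs 2: x=0 → posterior Normal(-9/28, 33/28)
obs 3: x=-8 → posterior Normal(-97/39, 11/13)
obs 4: x=-3/2 → posterior Normal(-227/100, 33/50)
obs 5: x=-3/4 → posterior Normal(-487/244, 33/61)
obs 6: x=0 → posterior Normal(-487/288, 11/24)
obs 7: x=-5 → posterior Normal(-707/332, 33/83)
obs 8: x=8 → posterior Normal(-355/376, 33/94)
obs 9: x=-3/4 → posterior Normal(-97/105, 11/35)
obs 10: x=1 → posterior Normal(-43/58, 33/116)

k = 3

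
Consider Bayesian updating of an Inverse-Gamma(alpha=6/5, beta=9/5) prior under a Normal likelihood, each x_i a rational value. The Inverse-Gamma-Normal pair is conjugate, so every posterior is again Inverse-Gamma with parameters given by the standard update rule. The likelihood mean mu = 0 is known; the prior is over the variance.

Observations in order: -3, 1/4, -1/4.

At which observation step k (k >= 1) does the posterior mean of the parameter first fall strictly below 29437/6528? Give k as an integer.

obs 1: x=-3 → posterior Inverse-Gamma(17/10, 63/10)
obs 2: x=1/4 → posterior Inverse-Gamma(11/5, 1013/160)
obs 3: x=-1/4 → posterior Inverse-Gamma(27/10, 509/80)

k = 3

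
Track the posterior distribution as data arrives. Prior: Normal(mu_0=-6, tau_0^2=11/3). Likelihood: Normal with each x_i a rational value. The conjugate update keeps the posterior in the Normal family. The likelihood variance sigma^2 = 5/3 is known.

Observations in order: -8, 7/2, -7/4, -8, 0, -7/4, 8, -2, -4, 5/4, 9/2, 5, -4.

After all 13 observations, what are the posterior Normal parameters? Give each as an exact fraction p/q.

mu_0=-439/592, tau_0^2=55/444

obs 1: x=-8 → posterior Normal(-59/8, 55/48)
obs 2: x=7/2 → posterior Normal(-53/18, 55/81)
obs 3: x=-7/4 → posterior Normal(-395/152, 55/114)
obs 4: x=-8 → posterior Normal(-747/196, 55/147)
obs 5: x=0 → posterior Normal(-249/80, 11/36)
obs 6: x=-7/4 → posterior Normal(-206/71, 55/213)
obs 7: x=8 → posterior Normal(-59/41, 55/246)
obs 8: x=-2 → posterior Normal(-140/93, 55/279)
obs 9: x=-4 → posterior Normal(-23/13, 55/312)
obs 10: x=5/4 → posterior Normal(-681/460, 11/69)
obs 11: x=9/2 → posterior Normal(-23/24, 55/378)
obs 12: x=5 → posterior Normal(-263/548, 55/411)
obs 13: x=-4 → posterior Normal(-439/592, 55/444)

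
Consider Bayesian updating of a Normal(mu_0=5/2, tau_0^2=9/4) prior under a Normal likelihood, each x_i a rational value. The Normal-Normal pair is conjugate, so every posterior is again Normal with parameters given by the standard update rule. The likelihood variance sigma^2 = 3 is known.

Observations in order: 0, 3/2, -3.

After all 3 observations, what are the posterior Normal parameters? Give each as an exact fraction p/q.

obs 1: x=0 → posterior Normal(10/7, 9/7)
obs 2: x=3/2 → posterior Normal(29/20, 9/10)
obs 3: x=-3 → posterior Normal(11/26, 9/13)

mu_0=11/26, tau_0^2=9/13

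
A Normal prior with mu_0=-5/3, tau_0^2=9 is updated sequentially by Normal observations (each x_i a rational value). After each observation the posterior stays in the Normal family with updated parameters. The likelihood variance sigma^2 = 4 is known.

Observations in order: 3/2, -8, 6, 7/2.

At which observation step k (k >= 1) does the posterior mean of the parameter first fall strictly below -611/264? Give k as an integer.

obs 1: x=3/2 → posterior Normal(41/78, 36/13)
obs 2: x=-8 → posterior Normal(-391/132, 18/11)
obs 3: x=6 → posterior Normal(-67/186, 36/31)
obs 4: x=7/2 → posterior Normal(61/120, 9/10)

k = 2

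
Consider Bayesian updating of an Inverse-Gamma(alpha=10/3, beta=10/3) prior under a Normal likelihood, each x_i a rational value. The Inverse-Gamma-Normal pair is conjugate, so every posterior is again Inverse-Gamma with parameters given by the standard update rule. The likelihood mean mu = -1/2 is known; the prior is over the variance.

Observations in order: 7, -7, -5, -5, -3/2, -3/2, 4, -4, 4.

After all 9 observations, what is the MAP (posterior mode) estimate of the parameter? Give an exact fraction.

obs 1: x=7 → posterior Inverse-Gamma(23/6, 755/24)
obs 2: x=-7 → posterior Inverse-Gamma(13/3, 631/12)
obs 3: x=-5 → posterior Inverse-Gamma(29/6, 1505/24)
obs 4: x=-5 → posterior Inverse-Gamma(16/3, 437/6)
obs 5: x=-3/2 → posterior Inverse-Gamma(35/6, 220/3)
obs 6: x=-3/2 → posterior Inverse-Gamma(19/3, 443/6)
obs 7: x=4 → posterior Inverse-Gamma(41/6, 2015/24)
obs 8: x=-4 → posterior Inverse-Gamma(22/3, 1081/12)
obs 9: x=4 → posterior Inverse-Gamma(47/6, 2405/24)

2405/212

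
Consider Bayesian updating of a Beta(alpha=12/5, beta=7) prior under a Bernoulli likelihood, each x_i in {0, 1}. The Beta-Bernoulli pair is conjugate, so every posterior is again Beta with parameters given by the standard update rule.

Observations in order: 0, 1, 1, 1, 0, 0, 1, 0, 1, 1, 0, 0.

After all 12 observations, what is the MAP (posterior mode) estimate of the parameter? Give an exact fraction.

obs 1: x=0 → posterior Beta(12/5, 8)
obs 2: x=1 → posterior Beta(17/5, 8)
obs 3: x=1 → posterior Beta(22/5, 8)
obs 4: x=1 → posterior Beta(27/5, 8)
obs 5: x=0 → posterior Beta(27/5, 9)
obs 6: x=0 → posterior Beta(27/5, 10)
obs 7: x=1 → posterior Beta(32/5, 10)
obs 8: x=0 → posterior Beta(32/5, 11)
obs 9: x=1 → posterior Beta(37/5, 11)
obs 10: x=1 → posterior Beta(42/5, 11)
obs 11: x=0 → posterior Beta(42/5, 12)
obs 12: x=0 → posterior Beta(42/5, 13)

37/97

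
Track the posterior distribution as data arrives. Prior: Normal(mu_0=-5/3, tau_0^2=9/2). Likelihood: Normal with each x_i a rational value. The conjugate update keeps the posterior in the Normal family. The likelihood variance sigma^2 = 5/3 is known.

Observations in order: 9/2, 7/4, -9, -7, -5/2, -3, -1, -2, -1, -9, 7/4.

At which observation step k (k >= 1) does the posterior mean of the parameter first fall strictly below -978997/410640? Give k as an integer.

k = 5

obs 1: x=9/2 → posterior Normal(17/6, 45/37)
obs 2: x=7/4 → posterior Normal(1825/768, 45/64)
obs 3: x=-9 → posterior Normal(-1091/1092, 45/91)
obs 4: x=-7 → posterior Normal(-3359/1416, 45/118)
obs 5: x=-5/2 → posterior Normal(-4169/1740, 9/29)
obs 6: x=-3 → posterior Normal(-5141/2064, 45/172)
obs 7: x=-1 → posterior Normal(-5465/2388, 45/199)
obs 8: x=-2 → posterior Normal(-6113/2712, 45/226)
obs 9: x=-1 → posterior Normal(-6437/3036, 45/253)
obs 10: x=-9 → posterior Normal(-9353/3360, 9/56)
obs 11: x=7/4 → posterior Normal(-4393/1842, 45/307)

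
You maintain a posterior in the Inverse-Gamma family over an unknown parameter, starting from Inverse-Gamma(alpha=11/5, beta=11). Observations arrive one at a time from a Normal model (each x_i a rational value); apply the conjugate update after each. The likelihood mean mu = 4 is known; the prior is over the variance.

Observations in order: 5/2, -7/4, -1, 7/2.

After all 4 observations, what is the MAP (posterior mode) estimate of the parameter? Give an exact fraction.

6605/832

obs 1: x=5/2 → posterior Inverse-Gamma(27/10, 97/8)
obs 2: x=-7/4 → posterior Inverse-Gamma(16/5, 917/32)
obs 3: x=-1 → posterior Inverse-Gamma(37/10, 1317/32)
obs 4: x=7/2 → posterior Inverse-Gamma(21/5, 1321/32)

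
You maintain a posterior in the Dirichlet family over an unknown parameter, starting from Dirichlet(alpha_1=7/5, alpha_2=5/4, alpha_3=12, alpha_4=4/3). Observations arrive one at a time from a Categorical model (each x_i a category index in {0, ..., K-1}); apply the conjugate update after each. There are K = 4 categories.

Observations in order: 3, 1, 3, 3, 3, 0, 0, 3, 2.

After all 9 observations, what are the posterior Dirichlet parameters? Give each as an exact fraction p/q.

alpha_1=17/5, alpha_2=9/4, alpha_3=13, alpha_4=19/3

obs 1: x=3 → posterior Dirichlet(7/5, 5/4, 12, 7/3)
obs 2: x=1 → posterior Dirichlet(7/5, 9/4, 12, 7/3)
obs 3: x=3 → posterior Dirichlet(7/5, 9/4, 12, 10/3)
obs 4: x=3 → posterior Dirichlet(7/5, 9/4, 12, 13/3)
obs 5: x=3 → posterior Dirichlet(7/5, 9/4, 12, 16/3)
obs 6: x=0 → posterior Dirichlet(12/5, 9/4, 12, 16/3)
obs 7: x=0 → posterior Dirichlet(17/5, 9/4, 12, 16/3)
obs 8: x=3 → posterior Dirichlet(17/5, 9/4, 12, 19/3)
obs 9: x=2 → posterior Dirichlet(17/5, 9/4, 13, 19/3)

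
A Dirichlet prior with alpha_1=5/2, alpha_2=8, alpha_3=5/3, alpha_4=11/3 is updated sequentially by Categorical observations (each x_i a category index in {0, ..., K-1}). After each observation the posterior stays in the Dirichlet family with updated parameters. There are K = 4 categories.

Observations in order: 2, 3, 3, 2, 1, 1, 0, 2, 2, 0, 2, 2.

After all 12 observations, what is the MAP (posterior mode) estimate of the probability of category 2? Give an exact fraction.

40/143

obs 1: x=2 → posterior Dirichlet(5/2, 8, 8/3, 11/3)
obs 2: x=3 → posterior Dirichlet(5/2, 8, 8/3, 14/3)
obs 3: x=3 → posterior Dirichlet(5/2, 8, 8/3, 17/3)
obs 4: x=2 → posterior Dirichlet(5/2, 8, 11/3, 17/3)
obs 5: x=1 → posterior Dirichlet(5/2, 9, 11/3, 17/3)
obs 6: x=1 → posterior Dirichlet(5/2, 10, 11/3, 17/3)
obs 7: x=0 → posterior Dirichlet(7/2, 10, 11/3, 17/3)
obs 8: x=2 → posterior Dirichlet(7/2, 10, 14/3, 17/3)
obs 9: x=2 → posterior Dirichlet(7/2, 10, 17/3, 17/3)
obs 10: x=0 → posterior Dirichlet(9/2, 10, 17/3, 17/3)
obs 11: x=2 → posterior Dirichlet(9/2, 10, 20/3, 17/3)
obs 12: x=2 → posterior Dirichlet(9/2, 10, 23/3, 17/3)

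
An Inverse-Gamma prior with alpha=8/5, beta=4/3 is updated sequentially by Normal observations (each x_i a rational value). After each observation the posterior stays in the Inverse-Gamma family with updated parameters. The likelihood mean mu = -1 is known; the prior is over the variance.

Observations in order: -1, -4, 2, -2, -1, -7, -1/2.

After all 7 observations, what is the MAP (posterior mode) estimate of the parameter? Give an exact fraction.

3475/732

obs 1: x=-1 → posterior Inverse-Gamma(21/10, 4/3)
obs 2: x=-4 → posterior Inverse-Gamma(13/5, 35/6)
obs 3: x=2 → posterior Inverse-Gamma(31/10, 31/3)
obs 4: x=-2 → posterior Inverse-Gamma(18/5, 65/6)
obs 5: x=-1 → posterior Inverse-Gamma(41/10, 65/6)
obs 6: x=-7 → posterior Inverse-Gamma(23/5, 173/6)
obs 7: x=-1/2 → posterior Inverse-Gamma(51/10, 695/24)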